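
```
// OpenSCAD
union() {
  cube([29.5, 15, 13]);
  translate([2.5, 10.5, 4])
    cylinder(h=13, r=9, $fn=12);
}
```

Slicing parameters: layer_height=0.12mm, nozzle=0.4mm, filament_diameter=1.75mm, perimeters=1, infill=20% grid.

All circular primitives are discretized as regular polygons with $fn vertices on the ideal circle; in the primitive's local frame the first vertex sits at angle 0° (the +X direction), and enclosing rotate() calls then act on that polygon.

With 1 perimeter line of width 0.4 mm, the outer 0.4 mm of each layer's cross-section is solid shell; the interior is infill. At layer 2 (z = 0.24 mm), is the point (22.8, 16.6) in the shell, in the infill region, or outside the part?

At z = 0.24 mm: the cube is present — its section is the full 29.5×15 rectangle; the cylinder at (2.5, 10.5) is absent (z outside [4, 17]); Merging all regions: only the 29.5×15 cube is present, so the union is just that shape — 1 connected region. Overall, the cross-section is a single solid region. The nearest boundary edge runs (29.50, 15.00)→(0.00, 15.00); distance from the point to it = 1.60 mm. The point is not inside any of the regions above, so it lies outside the cross-section (1.60 mm from the nearest boundary).

outside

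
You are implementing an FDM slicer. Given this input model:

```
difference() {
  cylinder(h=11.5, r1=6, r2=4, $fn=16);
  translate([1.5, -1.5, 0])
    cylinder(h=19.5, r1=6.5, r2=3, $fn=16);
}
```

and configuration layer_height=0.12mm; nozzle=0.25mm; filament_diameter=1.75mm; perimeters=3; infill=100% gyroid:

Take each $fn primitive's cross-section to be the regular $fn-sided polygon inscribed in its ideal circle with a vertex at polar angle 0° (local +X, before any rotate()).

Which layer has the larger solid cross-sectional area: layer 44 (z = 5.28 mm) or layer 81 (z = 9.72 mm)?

layer 44 (z = 5.28 mm)

Layer 44 (z = 5.28): the cone contributes a regular 16-gon of circumradius 5.082 (interpolated between r1=6 and r2=4 at t=0.459) (area = (16/2)·5.082²·sin(360°/16) = 79.06 mm²); the cone at (1.5, -1.5) (r1=6.5→r2=3) has section circumradius 5.552 here — a regular 16-gon (area = (16/2)·5.552²·sin(360°/16) = 94.38 mm²); After the difference (first − rest): starting from the cone (79.06 mm²), the cone at (1.5, -1.5) partially overlaps it — only the 64.05 mm² overlap (of its 94.38 mm²) is removed, clipping the outline — area = 15.01 mm². So its area = 15.01 mm². Layer 81 (z = 9.72): the cone contributes a regular 16-gon of circumradius 4.310 (interpolated between r1=6 and r2=4 at t=0.845) (area = (16/2)·4.310²·sin(360°/16) = 56.86 mm²); the cone at (1.5, -1.5) (r1=6.5→r2=3) has section circumradius 4.755 here — a regular 16-gon (area = (16/2)·4.755²·sin(360°/16) = 69.23 mm²); Taking the first minus the rest: starting from the cone (56.86 mm²), the cone at (1.5, -1.5) partially overlaps it — only the 43.79 mm² overlap (of its 69.23 mm²) is removed, clipping the outline — area = 13.07 mm². So its area = 13.07 mm². Layer 44 is larger (15.01 vs 13.07 mm²).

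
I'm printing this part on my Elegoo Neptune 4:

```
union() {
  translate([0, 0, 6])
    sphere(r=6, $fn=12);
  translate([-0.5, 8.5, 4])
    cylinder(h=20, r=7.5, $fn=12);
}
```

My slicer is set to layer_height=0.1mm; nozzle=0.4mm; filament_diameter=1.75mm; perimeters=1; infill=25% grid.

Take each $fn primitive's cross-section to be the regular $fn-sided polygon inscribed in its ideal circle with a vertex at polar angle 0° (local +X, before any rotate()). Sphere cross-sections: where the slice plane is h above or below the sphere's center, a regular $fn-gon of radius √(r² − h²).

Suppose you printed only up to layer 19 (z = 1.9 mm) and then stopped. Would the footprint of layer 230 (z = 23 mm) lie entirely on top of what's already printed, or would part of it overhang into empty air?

Compare the two slices. At z = 1.9: the sphere: section is a regular 12-gon, circumradius = √(r²−h²) = √(6²−4.1²) = 4.381 (area = (12/2)·4.381²·sin(360°/12) = 57.57 mm²); the cylinder at (-0.5, 8.5) is absent (z outside [4, 24]); Taking the union: only the r=6 sphere is present, so the union is just that shape — area = 57.57 mm². At z = 23: the sphere is not intersected at this z (|z−center|=17.000 > r=6); the cylinder at (-0.5, 8.5): section is a regular 12-gon, circumradius r=7.5 (area = (12/2)·7.500²·sin(360°/12) = 168.75 mm²); Combining (union): only the r=7.5 cylinder at (-0.5, 8.5) is present, so the union is just that shape — area = 168.75 mm². Checking containment: at z = 23 the cross-section extends beyond the z = 1.9 cross-section by about 152.83 mm².

part overhangs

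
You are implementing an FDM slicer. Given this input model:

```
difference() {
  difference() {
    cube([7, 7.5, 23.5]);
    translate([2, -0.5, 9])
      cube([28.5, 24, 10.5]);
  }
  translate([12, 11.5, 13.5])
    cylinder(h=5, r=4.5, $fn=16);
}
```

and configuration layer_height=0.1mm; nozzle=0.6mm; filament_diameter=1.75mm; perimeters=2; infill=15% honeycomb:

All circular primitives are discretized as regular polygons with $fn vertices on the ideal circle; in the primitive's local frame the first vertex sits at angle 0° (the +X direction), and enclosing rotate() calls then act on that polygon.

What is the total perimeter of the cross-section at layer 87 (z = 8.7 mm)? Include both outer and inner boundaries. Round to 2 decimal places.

29.00 mm

At z = 8.7 mm: the cube is present — its section is the full 7×7.5 rectangle (perimeter 29.00 mm); the cube at (2, -0.5) is absent (z outside [9, 19.5]); Subtracting the remaining from the first: none of the subtracted shapes is present at this height, so the 7×7.5 cube is unchanged — boundary = 29.00 mm; the cylinder at (12, 11.5) is absent (z outside [13.5, 18.5]); Subtracting the remaining from the first: none of the subtracted shapes is present at this height, so that combined region is unchanged — boundary = 29.00 mm. Overall, the cross-section is a single solid region. Total boundary length (outer) = 29.00 mm.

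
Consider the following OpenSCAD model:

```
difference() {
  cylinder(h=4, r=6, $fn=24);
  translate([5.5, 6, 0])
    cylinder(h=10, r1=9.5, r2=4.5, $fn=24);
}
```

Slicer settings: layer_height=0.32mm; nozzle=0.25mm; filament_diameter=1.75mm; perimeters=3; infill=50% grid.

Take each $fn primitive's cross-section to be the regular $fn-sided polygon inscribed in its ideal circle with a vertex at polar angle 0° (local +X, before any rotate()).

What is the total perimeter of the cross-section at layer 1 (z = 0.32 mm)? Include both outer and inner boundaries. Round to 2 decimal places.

At z = 0.32 mm: the cylinder: section is a regular 24-gon, circumradius r=6 (perimeter = 2·24·6.000·sin(180°/24) = 37.59 mm); the cone at (5.5, 6): at t=0.032 of its height the radius interpolates to r₁+(r₂−r₁)t = 9.340, giving a regular 24-gon of that circumradius (perimeter = 2·24·9.340·sin(180°/24) = 58.52 mm); Taking the first minus the rest: starting from the r=6 cylinder, the cone at (5.5, 6) partially overlaps it — only the 61.46 mm² overlap (of its 270.94 mm²) is removed, clipping the outline — boundary = 33.53 mm. Overall, the cross-section is a single solid region. Total boundary length (outer) = 33.53 mm.

33.53 mm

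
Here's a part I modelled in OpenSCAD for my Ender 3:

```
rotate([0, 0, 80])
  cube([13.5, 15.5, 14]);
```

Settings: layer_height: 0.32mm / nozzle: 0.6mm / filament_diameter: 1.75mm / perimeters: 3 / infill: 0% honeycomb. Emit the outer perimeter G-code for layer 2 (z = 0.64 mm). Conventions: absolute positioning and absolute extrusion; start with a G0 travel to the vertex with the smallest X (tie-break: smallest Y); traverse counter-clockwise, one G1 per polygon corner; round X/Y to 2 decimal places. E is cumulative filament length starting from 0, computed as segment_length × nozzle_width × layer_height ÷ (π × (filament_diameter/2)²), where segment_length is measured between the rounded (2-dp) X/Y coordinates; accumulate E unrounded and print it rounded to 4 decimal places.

At z = 0.64 mm: the cube is present — its section is the full 13.5×15.5 rectangle; (whole slice rotated 80° about Z — lengths, areas and connectivity unchanged). The outline is a single polygon with 4 vertices. Extrusion per mm of travel: 0.6 × 0.32 / (π × 0.875²) = 0.079824. Accumulating E over each segment gives final E = 4.6291.

G0 X-15.26 Y2.69 Z0.64
G1 X0.00 Y0.00 E1.2369
G1 X2.34 Y13.29 E2.3141
G1 X-12.92 Y15.99 E3.5511
G1 X-15.26 Y2.69 E4.6291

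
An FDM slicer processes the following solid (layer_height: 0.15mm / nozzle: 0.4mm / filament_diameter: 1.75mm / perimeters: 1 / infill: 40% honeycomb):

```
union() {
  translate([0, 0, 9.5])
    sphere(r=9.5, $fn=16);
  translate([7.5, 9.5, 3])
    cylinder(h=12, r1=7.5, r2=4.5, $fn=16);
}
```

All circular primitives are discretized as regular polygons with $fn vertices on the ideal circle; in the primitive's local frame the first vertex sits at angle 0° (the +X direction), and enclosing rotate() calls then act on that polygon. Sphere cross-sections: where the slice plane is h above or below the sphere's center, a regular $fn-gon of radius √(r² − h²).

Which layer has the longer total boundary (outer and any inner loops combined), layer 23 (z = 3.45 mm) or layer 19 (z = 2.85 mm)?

layer 23 (z = 3.45 mm)

Layer 23 (z = 3.45): the r=9.5 sphere slices to a regular 16-gon of circumradius 7.324 (√(r²−h²) with h=6.05 from center) (perimeter = 2·16·7.324·sin(180°/16) = 45.73 mm); the cone at (7.5, 9.5) contributes a regular 16-gon of circumradius 7.388 (interpolated between r1=7.5 and r2=4.5 at t=0.038) (perimeter = 2·16·7.388·sin(180°/16) = 46.12 mm); Taking the union: the regions partially overlap (shared area 13.18 mm²), so the edge portions inside another operand are dropped and the merged outline is re-measured after clipping — boundary = 74.71 mm. So its perimeter = 74.71 mm. Layer 19 (z = 2.85): the r=9.5 sphere slices to a regular 16-gon of circumradius 6.784 (√(r²−h²) with h=6.65 from center) (perimeter = 2·16·6.784·sin(180°/16) = 42.35 mm); the cone at (7.5, 9.5) does not reach this height (z outside [3, 15]); Merging all regions: only the r=9.5 sphere is present, so the union is just that shape — boundary = 42.35 mm. So its perimeter = 42.35 mm. Layer 23 is larger (74.71 vs 42.35 mm).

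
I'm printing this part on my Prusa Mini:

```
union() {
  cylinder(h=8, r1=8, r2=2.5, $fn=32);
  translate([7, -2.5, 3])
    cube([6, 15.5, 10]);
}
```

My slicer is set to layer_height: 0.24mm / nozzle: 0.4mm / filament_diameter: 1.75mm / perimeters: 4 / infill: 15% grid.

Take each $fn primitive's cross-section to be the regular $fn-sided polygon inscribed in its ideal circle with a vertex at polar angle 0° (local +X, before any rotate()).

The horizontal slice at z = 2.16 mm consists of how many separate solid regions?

1

At z = 2.16 mm: the cone (r1=8→r2=2.5) has section circumradius 6.515 here — a regular 32-gon; the cube at (7, -2.5) does not reach this height (z outside [3, 13]); Combining (union): only the cone is present, so the union is just that shape — 1 connected region. The result has 1 disconnected region.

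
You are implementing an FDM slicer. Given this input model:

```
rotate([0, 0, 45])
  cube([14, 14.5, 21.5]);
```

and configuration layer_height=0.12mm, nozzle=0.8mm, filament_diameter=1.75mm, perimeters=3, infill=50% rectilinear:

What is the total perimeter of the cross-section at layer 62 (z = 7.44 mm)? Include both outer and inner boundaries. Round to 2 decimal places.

At z = 7.44 mm: the cube (footprint 14×14.5) is included at this height (perimeter 57.00 mm); (whole slice rotated 45° about Z — lengths, areas and connectivity unchanged). Overall, the cross-section is a single solid region. Total boundary length (outer) = 57.00 mm.

57.00 mm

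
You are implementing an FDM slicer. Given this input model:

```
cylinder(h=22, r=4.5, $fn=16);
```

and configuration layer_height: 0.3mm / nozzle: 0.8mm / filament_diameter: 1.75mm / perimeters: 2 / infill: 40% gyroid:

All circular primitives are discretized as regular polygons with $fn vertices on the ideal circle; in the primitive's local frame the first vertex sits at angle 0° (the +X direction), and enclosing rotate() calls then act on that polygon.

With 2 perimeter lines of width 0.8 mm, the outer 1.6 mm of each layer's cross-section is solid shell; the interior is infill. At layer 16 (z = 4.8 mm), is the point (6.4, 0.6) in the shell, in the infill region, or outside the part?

outside

At z = 4.8 mm: the cylinder: section is a regular 16-gon, circumradius r=4.5. Overall, the cross-section is a single solid region. The nearest boundary edge runs (4.50, 0.00)→(4.16, 1.72); distance from the point to it = 1.98 mm. The point is not inside any of the regions above, so it lies outside the cross-section (1.98 mm from the nearest boundary).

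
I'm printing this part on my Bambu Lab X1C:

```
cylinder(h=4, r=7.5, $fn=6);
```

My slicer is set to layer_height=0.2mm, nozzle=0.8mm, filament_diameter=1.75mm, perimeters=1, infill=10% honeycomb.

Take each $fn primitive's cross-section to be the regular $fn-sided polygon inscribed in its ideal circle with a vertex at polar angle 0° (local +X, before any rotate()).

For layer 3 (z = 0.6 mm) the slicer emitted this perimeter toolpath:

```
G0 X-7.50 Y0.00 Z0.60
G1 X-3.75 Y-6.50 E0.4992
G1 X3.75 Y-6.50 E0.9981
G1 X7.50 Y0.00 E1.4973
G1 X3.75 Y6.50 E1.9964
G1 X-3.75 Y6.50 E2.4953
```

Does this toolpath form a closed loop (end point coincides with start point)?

no

Start point (G0): (-7.50, 0.00). End point (last G1): the path does not return to the start — open.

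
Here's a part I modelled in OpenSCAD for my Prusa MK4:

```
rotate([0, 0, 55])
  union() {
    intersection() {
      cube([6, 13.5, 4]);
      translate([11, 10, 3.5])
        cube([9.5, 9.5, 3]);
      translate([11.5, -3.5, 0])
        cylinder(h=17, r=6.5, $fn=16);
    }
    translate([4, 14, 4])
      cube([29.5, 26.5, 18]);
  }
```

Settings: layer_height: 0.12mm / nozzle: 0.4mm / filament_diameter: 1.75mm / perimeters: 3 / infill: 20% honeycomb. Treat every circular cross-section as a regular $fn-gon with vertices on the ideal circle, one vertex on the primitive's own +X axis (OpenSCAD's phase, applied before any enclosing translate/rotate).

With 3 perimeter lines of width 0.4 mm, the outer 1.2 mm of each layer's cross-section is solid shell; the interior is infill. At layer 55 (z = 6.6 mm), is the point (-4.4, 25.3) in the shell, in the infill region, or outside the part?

At z = 6.6 mm: the cube does not reach this height (z outside [0, 4]); the cube at (11, 10) is not intersected at this z (z outside [3.5, 6.5]); the cylinder at (11.5, -3.5): section is a regular 16-gon, circumradius r=6.5; Taking the intersection: at least one operand is absent at this height, so nothing remains; the 29.5×26.5 cube at (4, 14) contributes its full rectangle; Merging all regions: only the 29.5×26.5 cube at (4, 14) is present, so the union is just that shape — 1 connected region; (rotated 55° about Z; rotation is an isometry so areas/perimeters/island counts are preserved). Overall, the cross-section is a single solid region. Undo the 55° rotation: the query point maps to (18.201, 18.116) in the un-rotated model frame. The nearest boundary edge runs (4.00, 14.00)→(33.50, 14.00); distance from the point to it = 4.12 mm. The point is inside the cross-section and 4.12 mm from the nearest boundary — more than the 1.2 mm shell width (3 × 0.4), so it's in the infill interior.

infill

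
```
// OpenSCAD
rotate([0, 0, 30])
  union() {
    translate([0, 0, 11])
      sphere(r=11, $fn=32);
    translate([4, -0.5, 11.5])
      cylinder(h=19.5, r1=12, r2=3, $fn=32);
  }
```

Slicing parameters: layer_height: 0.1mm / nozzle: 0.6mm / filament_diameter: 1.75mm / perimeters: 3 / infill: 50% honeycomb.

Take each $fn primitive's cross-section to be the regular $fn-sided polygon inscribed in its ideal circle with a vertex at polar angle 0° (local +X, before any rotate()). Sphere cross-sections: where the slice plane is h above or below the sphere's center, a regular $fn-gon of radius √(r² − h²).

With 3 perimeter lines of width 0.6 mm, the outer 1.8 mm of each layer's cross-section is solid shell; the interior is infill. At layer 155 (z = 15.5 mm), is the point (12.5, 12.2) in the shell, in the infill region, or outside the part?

At z = 15.5 mm: the sphere: section is a regular 32-gon, circumradius = √(r²−h²) = √(11²−4.5²) = 10.037; the cone at (4, -0.5) (r1=12→r2=3) has section circumradius 10.154 here — a regular 32-gon; Merging all regions: the regions partially overlap (shared area 237.54 mm²), so overlapping operands fuse into one piece — 1 connected region; (rotated 30° about Z; rotation is an isometry so areas/perimeters/island counts are preserved). Overall, the cross-section is a single solid region. Undo the 30° rotation: the query point maps to (16.925, 4.316) in the un-rotated model frame. The nearest boundary edge runs (13.38, 3.39)→(13.96, 1.48); distance from the point to it = 3.66 mm. The point is not inside any of the regions above, so it lies outside the cross-section (3.66 mm from the nearest boundary).

outside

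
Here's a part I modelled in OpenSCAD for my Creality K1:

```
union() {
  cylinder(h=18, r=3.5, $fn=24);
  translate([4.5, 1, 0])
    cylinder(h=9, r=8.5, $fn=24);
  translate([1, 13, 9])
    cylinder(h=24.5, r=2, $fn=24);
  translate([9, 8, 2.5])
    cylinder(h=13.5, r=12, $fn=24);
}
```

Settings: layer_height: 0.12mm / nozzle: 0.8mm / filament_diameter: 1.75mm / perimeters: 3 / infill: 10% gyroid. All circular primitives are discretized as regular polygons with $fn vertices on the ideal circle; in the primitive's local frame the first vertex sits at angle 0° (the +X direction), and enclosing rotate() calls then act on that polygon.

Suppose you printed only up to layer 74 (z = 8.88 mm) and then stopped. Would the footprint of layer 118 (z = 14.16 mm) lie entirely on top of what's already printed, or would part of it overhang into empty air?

Compare the two slices. At z = 8.88: the cylinder: section is a regular 24-gon, circumradius r=3.5 (area = (24/2)·3.500²·sin(360°/24) = 38.05 mm²); the cylinder at (4.5, 1): section is a regular 24-gon, circumradius r=8.5 (area = (24/2)·8.500²·sin(360°/24) = 224.40 mm²); the cylinder at (1, 13) does not reach this height (z outside [9, 33.5]); the r=12 cylinder at (9, 8) gives a regular 24-gon of circumradius 12 (constant along its height) (area = (24/2)·12.000²·sin(360°/24) = 447.24 mm²); Combining (union): the regions partially overlap — summed areas 709.68 mm² minus the doubly-counted overlap 192.82 mm² gives 516.86 mm² — area = 516.86 mm². At z = 14.16: the r=3.5 cylinder gives a regular 24-gon of circumradius 3.5 (constant along its height) (area = (24/2)·3.500²·sin(360°/24) = 38.05 mm²); the cylinder at (4.5, 1) is not intersected at this z (z outside [0, 9]); the r=2 cylinder at (1, 13) contributes a regular 24-gon of circumradius 2 (area = (24/2)·2.000²·sin(360°/24) = 12.42 mm²); the cylinder at (9, 8): section is a regular 24-gon, circumradius r=12 (area = (24/2)·12.000²·sin(360°/24) = 447.24 mm²); Combining (union): the regions partially overlap — summed areas 497.71 mm² minus the doubly-counted overlap 29.51 mm² gives 468.20 mm² — area = 468.20 mm². Checking containment: the cross-section at z = 14.16 is a subset of the cross-section at z = 8.88.

entirely on top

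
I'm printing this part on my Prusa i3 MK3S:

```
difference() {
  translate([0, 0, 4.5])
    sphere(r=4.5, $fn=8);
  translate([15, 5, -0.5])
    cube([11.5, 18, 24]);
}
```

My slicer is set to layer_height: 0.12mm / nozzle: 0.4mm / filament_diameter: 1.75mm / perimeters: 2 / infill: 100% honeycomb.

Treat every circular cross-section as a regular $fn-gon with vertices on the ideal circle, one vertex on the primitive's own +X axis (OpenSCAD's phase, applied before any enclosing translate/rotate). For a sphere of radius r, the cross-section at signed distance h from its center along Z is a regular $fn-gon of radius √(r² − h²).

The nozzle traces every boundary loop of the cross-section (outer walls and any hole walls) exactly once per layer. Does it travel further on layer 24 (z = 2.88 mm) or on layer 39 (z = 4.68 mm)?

layer 39 (z = 4.68 mm)

Layer 24 (z = 2.88): the r=4.5 sphere contributes a regular 8-gon of circumradius √(4.5²−1.62²) = 4.198 (perimeter = 2·8·4.198·sin(180°/8) = 25.71 mm); the cube at (15, 5) is present — its section is the full 11.5×18 rectangle (perimeter 59.00 mm); Subtracting the remaining from the first: starting from the r=4.5 sphere, the 11.5×18 cube at (15, 5) misses the remaining region (no effect) — boundary = 25.71 mm. So its perimeter = 25.71 mm. Layer 39 (z = 4.68): the r=4.5 sphere contributes a regular 8-gon of circumradius √(4.5²−0.18²) = 4.496 (perimeter = 2·8·4.496·sin(180°/8) = 27.53 mm); the cube at (15, 5) (footprint 11.5×18) is included at this height (perimeter 59.00 mm); After the difference (first − rest): starting from the r=4.5 sphere, the 11.5×18 cube at (15, 5) misses the remaining region (no effect) — boundary = 27.53 mm. So its perimeter = 27.53 mm. Layer 39 is larger (27.53 vs 25.71 mm).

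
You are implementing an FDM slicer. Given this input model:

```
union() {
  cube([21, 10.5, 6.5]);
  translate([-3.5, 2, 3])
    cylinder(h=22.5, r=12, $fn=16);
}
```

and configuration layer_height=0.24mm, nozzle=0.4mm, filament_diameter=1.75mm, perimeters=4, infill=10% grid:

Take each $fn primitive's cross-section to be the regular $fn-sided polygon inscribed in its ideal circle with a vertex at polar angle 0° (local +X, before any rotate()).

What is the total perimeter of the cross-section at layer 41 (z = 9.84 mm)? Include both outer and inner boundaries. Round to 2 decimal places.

74.91 mm

At z = 9.84 mm: the cube is not intersected at this z (z outside [0, 6.5]); the r=12 cylinder at (-3.5, 2) contributes a regular 16-gon of circumradius 12 (perimeter = 2·16·12.000·sin(180°/16) = 74.91 mm); Merging all regions: only the r=12 cylinder at (-3.5, 2) is present, so the union is just that shape — boundary = 74.91 mm. Overall, the cross-section is a single solid region. Total boundary length (outer) = 74.91 mm.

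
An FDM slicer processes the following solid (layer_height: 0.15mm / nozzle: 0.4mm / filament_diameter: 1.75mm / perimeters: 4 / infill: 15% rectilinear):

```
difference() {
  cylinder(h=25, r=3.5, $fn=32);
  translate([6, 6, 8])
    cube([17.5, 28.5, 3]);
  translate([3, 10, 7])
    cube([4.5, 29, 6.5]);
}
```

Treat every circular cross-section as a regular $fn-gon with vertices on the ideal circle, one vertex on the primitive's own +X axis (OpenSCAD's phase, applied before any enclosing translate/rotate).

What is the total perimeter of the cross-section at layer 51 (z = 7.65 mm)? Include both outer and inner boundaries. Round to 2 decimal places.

21.96 mm

At z = 7.65 mm: the cylinder: section is a regular 32-gon, circumradius r=3.5 (perimeter = 2·32·3.500·sin(180°/32) = 21.96 mm); the cube at (6, 6) is not intersected at this z (z outside [8, 11]); the cube at (3, 10) is present — its section is the full 4.5×29 rectangle (perimeter 67.00 mm); After the difference (first − rest): starting from the r=3.5 cylinder, the 4.5×29 cube at (3, 10) misses the remaining region (no effect) — boundary = 21.96 mm. Overall, the cross-section is a single solid region. Total boundary length (outer) = 21.96 mm.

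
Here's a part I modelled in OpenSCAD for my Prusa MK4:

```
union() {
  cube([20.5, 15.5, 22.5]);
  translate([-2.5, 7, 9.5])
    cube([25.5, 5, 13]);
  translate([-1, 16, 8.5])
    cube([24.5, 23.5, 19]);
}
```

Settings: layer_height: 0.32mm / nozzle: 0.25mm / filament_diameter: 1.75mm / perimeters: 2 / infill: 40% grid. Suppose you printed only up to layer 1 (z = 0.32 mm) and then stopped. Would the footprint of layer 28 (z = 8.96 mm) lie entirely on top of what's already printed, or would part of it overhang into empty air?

part overhangs

Compare the two slices. At z = 0.32: the cube is present — its section is the full 20.5×15.5 rectangle (area 317.75 mm²); the cube at (-2.5, 7) is absent (z outside [9.5, 22.5]); the cube at (-1, 16) is not intersected at this z (z outside [8.5, 27.5]); Combining (union): only the 20.5×15.5 cube is present, so the union is just that shape — area = 317.75 mm². At z = 8.96: the 20.5×15.5 cube contributes its full rectangle (area 317.75 mm²); the cube at (-2.5, 7) is not intersected at this z (z outside [9.5, 22.5]); the cube at (-1, 16) is present — its section is the full 24.5×23.5 rectangle (area 575.75 mm²); Combining (union): the 2 present regions are separate (no shared area or edge), so areas and boundary lengths simply add and each stays a separate island — area = 893.50 mm². Checking containment: at z = 8.96 the cross-section extends beyond the z = 0.32 cross-section by about 575.75 mm².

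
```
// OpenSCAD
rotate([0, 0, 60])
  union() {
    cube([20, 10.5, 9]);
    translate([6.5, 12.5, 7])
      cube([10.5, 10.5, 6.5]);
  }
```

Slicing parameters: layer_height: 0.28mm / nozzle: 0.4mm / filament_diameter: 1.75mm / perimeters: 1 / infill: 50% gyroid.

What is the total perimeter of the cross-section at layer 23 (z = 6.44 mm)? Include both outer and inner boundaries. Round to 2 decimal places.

61.00 mm

At z = 6.44 mm: the cube (footprint 20×10.5) is included at this height (perimeter 61.00 mm); the cube at (6.5, 12.5) is not intersected at this z (z outside [7, 13.5]); Taking the union: only the 20×10.5 cube is present, so the union is just that shape — boundary = 61.00 mm; (rotated 60° about Z; rotation is an isometry so areas/perimeters/island counts are preserved). Overall, the cross-section is a single solid region. Total boundary length (outer) = 61.00 mm.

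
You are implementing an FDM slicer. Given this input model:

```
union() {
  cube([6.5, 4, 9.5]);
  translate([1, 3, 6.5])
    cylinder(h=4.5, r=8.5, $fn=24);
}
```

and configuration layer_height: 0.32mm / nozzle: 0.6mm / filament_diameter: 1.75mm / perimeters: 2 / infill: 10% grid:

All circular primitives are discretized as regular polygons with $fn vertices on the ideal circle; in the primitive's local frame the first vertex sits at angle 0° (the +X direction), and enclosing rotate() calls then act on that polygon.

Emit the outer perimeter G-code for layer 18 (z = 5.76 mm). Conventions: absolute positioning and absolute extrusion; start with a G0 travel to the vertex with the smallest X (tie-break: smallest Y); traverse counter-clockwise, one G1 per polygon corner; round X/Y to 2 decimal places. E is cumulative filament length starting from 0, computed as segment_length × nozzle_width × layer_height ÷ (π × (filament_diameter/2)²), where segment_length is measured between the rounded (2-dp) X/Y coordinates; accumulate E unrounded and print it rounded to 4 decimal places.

G0 X0.00 Y0.00 Z5.76
G1 X6.50 Y0.00 E0.5189
G1 X6.50 Y4.00 E0.8382
G1 X0.00 Y4.00 E1.3570
G1 X0.00 Y0.00 E1.6763

At z = 5.76 mm: the 6.5×4 cube contributes its full rectangle; the cylinder at (1, 3) is not intersected at this z (z outside [6.5, 11]); Merging all regions: only the 6.5×4 cube is present, so the union is just that shape — 1 connected region. The outline is a single polygon with 4 vertices. Extrusion per mm of travel: 0.6 × 0.32 / (π × 0.875²) = 0.079824. Accumulating E over each segment gives final E = 1.6763.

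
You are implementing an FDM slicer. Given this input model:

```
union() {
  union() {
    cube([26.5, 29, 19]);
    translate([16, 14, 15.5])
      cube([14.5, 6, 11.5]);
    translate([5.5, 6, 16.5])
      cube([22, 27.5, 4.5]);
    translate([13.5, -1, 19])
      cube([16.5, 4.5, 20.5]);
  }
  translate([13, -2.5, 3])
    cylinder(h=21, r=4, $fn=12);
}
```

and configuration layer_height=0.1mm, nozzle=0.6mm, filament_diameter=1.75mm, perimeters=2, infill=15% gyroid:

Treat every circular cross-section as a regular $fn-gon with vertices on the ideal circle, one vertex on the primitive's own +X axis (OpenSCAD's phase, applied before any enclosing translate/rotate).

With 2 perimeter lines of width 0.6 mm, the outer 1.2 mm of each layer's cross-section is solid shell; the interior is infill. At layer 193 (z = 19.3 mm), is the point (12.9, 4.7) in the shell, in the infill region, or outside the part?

At z = 19.3 mm: the cube is absent (z outside [0, 19]); the cube at (16, 14) is present — its section is the full 14.5×6 rectangle; the cube at (5.5, 6) (footprint 22×27.5) is included at this height; the cube at (13.5, -1) is present — its section is the full 16.5×4.5 rectangle; Merging all regions: the regions partially overlap (shared area 69.00 mm²), so overlapping operands fuse into one piece — 2 connected regions; the r=4 cylinder at (13, -2.5) contributes a regular 12-gon of circumradius 4; Combining (union): the regions partially overlap (shared area 5.08 mm²), so overlapping operands fuse into one piece — 2 connected regions. Overall, the cross-section has 2 separate islands. The nearest boundary edge runs (27.50, 6.00)→(5.50, 6.00); distance from the point to it = 1.30 mm. The point is not inside any of the regions above, so it lies outside the cross-section (1.30 mm from the nearest boundary).

outside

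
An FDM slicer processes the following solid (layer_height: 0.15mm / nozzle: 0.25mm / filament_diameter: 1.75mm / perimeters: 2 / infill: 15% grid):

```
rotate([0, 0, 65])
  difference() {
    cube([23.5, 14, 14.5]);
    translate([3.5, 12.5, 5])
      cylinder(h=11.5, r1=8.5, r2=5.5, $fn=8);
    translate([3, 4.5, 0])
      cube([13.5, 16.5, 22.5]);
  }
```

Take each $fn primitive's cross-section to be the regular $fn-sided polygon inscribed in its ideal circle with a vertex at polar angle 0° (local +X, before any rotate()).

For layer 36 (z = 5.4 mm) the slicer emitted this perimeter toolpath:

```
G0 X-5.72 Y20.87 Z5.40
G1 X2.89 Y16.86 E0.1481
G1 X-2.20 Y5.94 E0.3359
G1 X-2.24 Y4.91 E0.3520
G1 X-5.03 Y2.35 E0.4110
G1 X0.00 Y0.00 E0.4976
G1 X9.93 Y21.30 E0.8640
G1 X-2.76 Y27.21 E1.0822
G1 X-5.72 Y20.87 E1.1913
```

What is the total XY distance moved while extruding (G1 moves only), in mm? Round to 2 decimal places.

76.41 mm

Sum the Euclidean lengths of each G1 segment: total = 76.41 mm.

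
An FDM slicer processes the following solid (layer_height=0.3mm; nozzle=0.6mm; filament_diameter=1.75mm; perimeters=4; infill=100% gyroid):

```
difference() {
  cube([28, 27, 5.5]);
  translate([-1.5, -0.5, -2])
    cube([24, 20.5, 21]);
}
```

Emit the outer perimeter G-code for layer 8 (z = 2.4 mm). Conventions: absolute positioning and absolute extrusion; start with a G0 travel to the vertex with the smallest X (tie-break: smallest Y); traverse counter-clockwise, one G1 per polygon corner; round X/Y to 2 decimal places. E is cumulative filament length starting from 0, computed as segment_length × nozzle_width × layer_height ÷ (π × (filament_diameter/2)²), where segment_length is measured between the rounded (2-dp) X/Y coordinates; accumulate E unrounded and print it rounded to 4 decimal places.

At z = 2.4 mm: the 28×27 cube contributes its full rectangle; the cube at (-1.5, -0.5) is present — its section is the full 24×20.5 rectangle; After the difference (first − rest): starting from the 28×27 cube, the 24×20.5 cube at (-1.5, -0.5) partially overlaps it — only the 450.00 mm² overlap (of its 492.00 mm²) is removed, clipping the outline — 1 connected region. The outline is a single polygon with 6 vertices. Extrusion per mm of travel: 0.6 × 0.3 / (π × 0.875²) = 0.074835. Accumulating E over each segment gives final E = 8.2319.

G0 X0.00 Y20.00 Z2.40
G1 X22.50 Y20.00 E1.6838
G1 X22.50 Y0.00 E3.1805
G1 X28.00 Y0.00 E3.5921
G1 X28.00 Y27.00 E5.6126
G1 X0.00 Y27.00 E7.7080
G1 X0.00 Y20.00 E8.2319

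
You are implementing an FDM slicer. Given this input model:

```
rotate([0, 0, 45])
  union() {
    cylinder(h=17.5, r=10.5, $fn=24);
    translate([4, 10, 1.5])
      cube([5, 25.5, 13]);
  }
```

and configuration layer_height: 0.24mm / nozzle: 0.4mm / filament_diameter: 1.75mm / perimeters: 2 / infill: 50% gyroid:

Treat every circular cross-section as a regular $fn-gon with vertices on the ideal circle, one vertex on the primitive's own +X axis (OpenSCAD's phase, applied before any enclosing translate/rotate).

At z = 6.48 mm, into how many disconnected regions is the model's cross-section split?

At z = 6.48 mm: the r=10.5 cylinder gives a regular 24-gon of circumradius 10.5 (constant along its height); the cube at (4, 10) is present — its section is the full 5×25.5 rectangle; Taking the union: the 2 present regions are separate (no shared area or edge), so areas and boundary lengths simply add and each stays a separate island — 2 connected regions; (whole slice rotated 45° about Z — lengths, areas and connectivity unchanged). The result has 2 disconnected regions.

2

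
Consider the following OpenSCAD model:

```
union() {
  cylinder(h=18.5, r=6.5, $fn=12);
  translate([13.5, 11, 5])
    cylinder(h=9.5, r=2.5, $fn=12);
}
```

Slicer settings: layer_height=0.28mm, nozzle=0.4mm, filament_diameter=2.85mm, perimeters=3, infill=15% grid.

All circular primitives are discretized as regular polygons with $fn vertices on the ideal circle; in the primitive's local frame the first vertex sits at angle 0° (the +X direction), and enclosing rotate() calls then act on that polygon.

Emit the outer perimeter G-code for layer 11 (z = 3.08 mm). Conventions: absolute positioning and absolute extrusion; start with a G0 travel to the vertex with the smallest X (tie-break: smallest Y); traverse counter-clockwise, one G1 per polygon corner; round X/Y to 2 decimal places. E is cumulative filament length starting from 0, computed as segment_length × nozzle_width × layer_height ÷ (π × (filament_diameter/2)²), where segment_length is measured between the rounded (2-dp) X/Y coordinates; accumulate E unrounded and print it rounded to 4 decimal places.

At z = 3.08 mm: the cylinder: section is a regular 12-gon, circumradius r=6.5; the cylinder at (13.5, 11) is absent (z outside [5, 14.5]); Combining (union): only the r=6.5 cylinder is present, so the union is just that shape — 1 connected region. The outline is a single polygon with 12 vertices. Extrusion per mm of travel: 0.4 × 0.28 / (π × 1.425²) = 0.017557. Accumulating E over each segment gives final E = 0.7089.

G0 X-6.50 Y0.00 Z3.08
G1 X-5.63 Y-3.25 E0.0591
G1 X-3.25 Y-5.63 E0.1182
G1 X0.00 Y-6.50 E0.1772
G1 X3.25 Y-5.63 E0.2363
G1 X5.63 Y-3.25 E0.2954
G1 X6.50 Y0.00 E0.3545
G1 X5.63 Y3.25 E0.4135
G1 X3.25 Y5.63 E0.4726
G1 X0.00 Y6.50 E0.5317
G1 X-3.25 Y5.63 E0.5908
G1 X-5.63 Y3.25 E0.6498
G1 X-6.50 Y0.00 E0.7089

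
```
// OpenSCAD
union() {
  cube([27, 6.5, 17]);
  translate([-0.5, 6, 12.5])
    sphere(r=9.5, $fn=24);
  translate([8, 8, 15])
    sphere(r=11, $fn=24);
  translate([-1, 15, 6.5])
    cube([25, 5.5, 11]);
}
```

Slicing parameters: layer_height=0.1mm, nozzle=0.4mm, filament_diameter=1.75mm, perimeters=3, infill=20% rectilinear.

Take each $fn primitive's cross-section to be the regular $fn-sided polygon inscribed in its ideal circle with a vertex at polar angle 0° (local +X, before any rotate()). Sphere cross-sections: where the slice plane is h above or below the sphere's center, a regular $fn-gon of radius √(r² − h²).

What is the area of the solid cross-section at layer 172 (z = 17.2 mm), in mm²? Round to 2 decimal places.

548.59 mm²

At z = 17.2 mm: the cube is not intersected at this z (z outside [0, 17]); the r=9.5 sphere at (-0.5, 6) contributes a regular 24-gon of circumradius √(9.5²−4.7²) = 8.256 (area = (24/2)·8.256²·sin(360°/24) = 211.69 mm²); the sphere at (8, 8): section is a regular 24-gon, circumradius = √(r²−h²) = √(11²−2.2²) = 10.778 (area = (24/2)·10.778²·sin(360°/24) = 360.77 mm²); the 25×5.5 cube at (-1, 15) contributes its full rectangle (area 137.50 mm²); Merging all regions: the regions partially overlap — summed areas 709.97 mm² minus the doubly-counted overlap 161.37 mm² gives 548.59 mm² — area = 548.59 mm². Overall, the cross-section is a single solid region. Net area = 548.59 mm².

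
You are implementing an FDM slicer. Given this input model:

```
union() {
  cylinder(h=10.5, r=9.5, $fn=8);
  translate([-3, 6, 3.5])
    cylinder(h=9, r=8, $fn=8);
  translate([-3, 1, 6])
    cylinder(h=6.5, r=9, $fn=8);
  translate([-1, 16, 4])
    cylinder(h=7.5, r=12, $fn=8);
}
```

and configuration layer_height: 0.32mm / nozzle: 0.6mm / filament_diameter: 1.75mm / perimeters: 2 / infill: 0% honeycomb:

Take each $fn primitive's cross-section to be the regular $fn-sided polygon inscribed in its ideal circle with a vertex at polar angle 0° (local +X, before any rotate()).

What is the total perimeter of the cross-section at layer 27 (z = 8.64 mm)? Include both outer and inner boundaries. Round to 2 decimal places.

103.27 mm

At z = 8.64 mm: the cylinder: section is a regular 8-gon, circumradius r=9.5 (perimeter = 2·8·9.500·sin(180°/8) = 58.17 mm); the r=8 cylinder at (-3, 6) contributes a regular 8-gon of circumradius 8 (perimeter = 2·8·8.000·sin(180°/8) = 48.98 mm); the r=9 cylinder at (-3, 1) contributes a regular 8-gon of circumradius 9 (perimeter = 2·8·9.000·sin(180°/8) = 55.11 mm); the cylinder at (-1, 16): section is a regular 8-gon, circumradius r=12 (perimeter = 2·8·12.000·sin(180°/8) = 73.48 mm); Combining (union): the regions partially overlap (shared area 411.52 mm²), so the edge portions inside another operand are dropped and the merged outline is re-measured after clipping — boundary = 103.27 mm. Overall, the cross-section is a single solid region. Total boundary length (outer) = 103.27 mm.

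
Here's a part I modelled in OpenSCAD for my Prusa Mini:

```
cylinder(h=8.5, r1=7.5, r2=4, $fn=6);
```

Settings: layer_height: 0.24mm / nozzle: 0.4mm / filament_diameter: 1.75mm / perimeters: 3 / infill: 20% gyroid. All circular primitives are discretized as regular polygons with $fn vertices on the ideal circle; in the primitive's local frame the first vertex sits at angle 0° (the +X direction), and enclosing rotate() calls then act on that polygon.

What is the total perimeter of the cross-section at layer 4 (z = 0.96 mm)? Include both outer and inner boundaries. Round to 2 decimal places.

42.63 mm

At z = 0.96 mm: the cone (r1=7.5→r2=4) has section circumradius 7.105 here — a regular 6-gon (perimeter = 2·6·7.105·sin(180°/6) = 42.63 mm). Overall, the cross-section is a single solid region. Total boundary length (outer) = 42.63 mm.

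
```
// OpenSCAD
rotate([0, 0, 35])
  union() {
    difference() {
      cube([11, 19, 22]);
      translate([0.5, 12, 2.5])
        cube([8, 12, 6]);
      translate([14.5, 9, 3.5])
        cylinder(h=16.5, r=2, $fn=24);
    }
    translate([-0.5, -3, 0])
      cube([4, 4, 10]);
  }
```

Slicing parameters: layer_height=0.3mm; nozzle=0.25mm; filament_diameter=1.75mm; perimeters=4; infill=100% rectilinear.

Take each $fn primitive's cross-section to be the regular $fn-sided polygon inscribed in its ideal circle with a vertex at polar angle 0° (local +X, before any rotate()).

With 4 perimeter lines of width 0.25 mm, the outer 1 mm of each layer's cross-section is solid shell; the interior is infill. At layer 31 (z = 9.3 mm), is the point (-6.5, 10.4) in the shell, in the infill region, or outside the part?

At z = 9.3 mm: the cube is present — its section is the full 11×19 rectangle; the cube at (0.5, 12) does not reach this height (z outside [2.5, 8.5]); the cylinder at (14.5, 9): section is a regular 24-gon, circumradius r=2; Taking the first minus the rest: starting from the 11×19 cube, the r=2 cylinder at (14.5, 9) misses the remaining region (no effect) — 1 connected region; the cube at (-0.5, -3) is present — its section is the full 4×4 rectangle; Merging all regions: the regions partially overlap (shared area 3.50 mm²), so overlapping operands fuse into one piece — 1 connected region; (rotated 35° about Z; rotation is an isometry so areas/perimeters/island counts are preserved). Overall, the cross-section is a single solid region. Undo the 35° rotation: the query point maps to (0.641, 12.247) in the un-rotated model frame. The nearest boundary edge runs (0.00, 1.00)→(0.00, 19.00); distance from the point to it = 0.64 mm. The point is inside the cross-section, 0.64 mm from the nearest boundary — within the 1 mm shell band (4 × 0.25).

shell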